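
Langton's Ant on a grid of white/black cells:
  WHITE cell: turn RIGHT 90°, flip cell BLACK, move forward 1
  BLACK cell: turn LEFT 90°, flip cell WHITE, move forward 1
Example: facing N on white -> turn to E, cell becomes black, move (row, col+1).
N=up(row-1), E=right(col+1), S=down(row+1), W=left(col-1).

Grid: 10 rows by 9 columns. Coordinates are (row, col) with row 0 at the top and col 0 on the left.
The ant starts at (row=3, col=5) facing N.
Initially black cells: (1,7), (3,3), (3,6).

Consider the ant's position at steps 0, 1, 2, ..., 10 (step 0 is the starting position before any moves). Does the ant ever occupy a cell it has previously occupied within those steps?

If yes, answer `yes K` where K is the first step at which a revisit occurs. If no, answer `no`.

Step 1: on WHITE (3,5): turn R to E, flip to black, move to (3,6). |black|=4 — new cell
Step 2: on BLACK (3,6): turn L to N, flip to white, move to (2,6). |black|=3 — new cell
Step 3: on WHITE (2,6): turn R to E, flip to black, move to (2,7). |black|=4 — new cell
Step 4: on WHITE (2,7): turn R to S, flip to black, move to (3,7). |black|=5 — new cell
Step 5: on WHITE (3,7): turn R to W, flip to black, move to (3,6). |black|=6 — REVISIT

Answer: yes 5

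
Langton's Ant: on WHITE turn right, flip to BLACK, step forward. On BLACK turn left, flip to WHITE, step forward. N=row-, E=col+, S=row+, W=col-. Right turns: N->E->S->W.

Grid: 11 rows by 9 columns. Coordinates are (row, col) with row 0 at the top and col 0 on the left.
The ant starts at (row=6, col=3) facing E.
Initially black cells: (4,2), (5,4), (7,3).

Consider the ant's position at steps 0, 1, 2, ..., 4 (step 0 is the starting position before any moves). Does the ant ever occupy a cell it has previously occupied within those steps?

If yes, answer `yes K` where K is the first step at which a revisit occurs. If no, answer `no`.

Step 1: on WHITE (6,3): turn R to S, flip to black, move to (7,3). |black|=4 — new cell
Step 2: on BLACK (7,3): turn L to E, flip to white, move to (7,4). |black|=3 — new cell
Step 3: on WHITE (7,4): turn R to S, flip to black, move to (8,4). |black|=4 — new cell
Step 4: on WHITE (8,4): turn R to W, flip to black, move to (8,3). |black|=5 — new cell
No revisit within 4 steps.

Answer: no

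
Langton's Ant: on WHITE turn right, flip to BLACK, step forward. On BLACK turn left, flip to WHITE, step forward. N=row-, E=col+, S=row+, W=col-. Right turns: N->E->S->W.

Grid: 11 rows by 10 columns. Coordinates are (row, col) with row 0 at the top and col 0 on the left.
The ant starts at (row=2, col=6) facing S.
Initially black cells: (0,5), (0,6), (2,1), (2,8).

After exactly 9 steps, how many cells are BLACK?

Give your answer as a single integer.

Step 1: on WHITE (2,6): turn R to W, flip to black, move to (2,5). |black|=5
Step 2: on WHITE (2,5): turn R to N, flip to black, move to (1,5). |black|=6
Step 3: on WHITE (1,5): turn R to E, flip to black, move to (1,6). |black|=7
Step 4: on WHITE (1,6): turn R to S, flip to black, move to (2,6). |black|=8
Step 5: on BLACK (2,6): turn L to E, flip to white, move to (2,7). |black|=7
Step 6: on WHITE (2,7): turn R to S, flip to black, move to (3,7). |black|=8
Step 7: on WHITE (3,7): turn R to W, flip to black, move to (3,6). |black|=9
Step 8: on WHITE (3,6): turn R to N, flip to black, move to (2,6). |black|=10
Step 9: on WHITE (2,6): turn R to E, flip to black, move to (2,7). |black|=11

Answer: 11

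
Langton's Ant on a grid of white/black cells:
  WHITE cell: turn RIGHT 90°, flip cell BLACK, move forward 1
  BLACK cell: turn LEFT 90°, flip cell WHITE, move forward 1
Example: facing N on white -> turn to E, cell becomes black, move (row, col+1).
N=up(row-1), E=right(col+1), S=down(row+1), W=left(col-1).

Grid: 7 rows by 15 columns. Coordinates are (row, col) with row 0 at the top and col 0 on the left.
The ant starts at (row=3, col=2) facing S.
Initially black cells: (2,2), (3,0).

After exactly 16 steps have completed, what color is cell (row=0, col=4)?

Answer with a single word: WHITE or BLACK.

Step 1: on WHITE (3,2): turn R to W, flip to black, move to (3,1). |black|=3
Step 2: on WHITE (3,1): turn R to N, flip to black, move to (2,1). |black|=4
Step 3: on WHITE (2,1): turn R to E, flip to black, move to (2,2). |black|=5
Step 4: on BLACK (2,2): turn L to N, flip to white, move to (1,2). |black|=4
Step 5: on WHITE (1,2): turn R to E, flip to black, move to (1,3). |black|=5
Step 6: on WHITE (1,3): turn R to S, flip to black, move to (2,3). |black|=6
Step 7: on WHITE (2,3): turn R to W, flip to black, move to (2,2). |black|=7
Step 8: on WHITE (2,2): turn R to N, flip to black, move to (1,2). |black|=8
Step 9: on BLACK (1,2): turn L to W, flip to white, move to (1,1). |black|=7
Step 10: on WHITE (1,1): turn R to N, flip to black, move to (0,1). |black|=8
Step 11: on WHITE (0,1): turn R to E, flip to black, move to (0,2). |black|=9
Step 12: on WHITE (0,2): turn R to S, flip to black, move to (1,2). |black|=10
Step 13: on WHITE (1,2): turn R to W, flip to black, move to (1,1). |black|=11
Step 14: on BLACK (1,1): turn L to S, flip to white, move to (2,1). |black|=10
Step 15: on BLACK (2,1): turn L to E, flip to white, move to (2,2). |black|=9
Step 16: on BLACK (2,2): turn L to N, flip to white, move to (1,2). |black|=8

Answer: WHITE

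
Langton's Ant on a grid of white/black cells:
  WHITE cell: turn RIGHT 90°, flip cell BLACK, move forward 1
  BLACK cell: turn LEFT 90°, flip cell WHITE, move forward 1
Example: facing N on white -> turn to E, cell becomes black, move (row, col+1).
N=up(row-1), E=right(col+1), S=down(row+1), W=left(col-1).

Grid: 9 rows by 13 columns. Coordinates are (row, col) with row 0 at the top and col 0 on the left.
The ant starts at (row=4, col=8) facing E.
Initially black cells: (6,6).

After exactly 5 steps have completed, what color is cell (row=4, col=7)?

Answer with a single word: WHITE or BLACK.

Step 1: on WHITE (4,8): turn R to S, flip to black, move to (5,8). |black|=2
Step 2: on WHITE (5,8): turn R to W, flip to black, move to (5,7). |black|=3
Step 3: on WHITE (5,7): turn R to N, flip to black, move to (4,7). |black|=4
Step 4: on WHITE (4,7): turn R to E, flip to black, move to (4,8). |black|=5
Step 5: on BLACK (4,8): turn L to N, flip to white, move to (3,8). |black|=4

Answer: BLACK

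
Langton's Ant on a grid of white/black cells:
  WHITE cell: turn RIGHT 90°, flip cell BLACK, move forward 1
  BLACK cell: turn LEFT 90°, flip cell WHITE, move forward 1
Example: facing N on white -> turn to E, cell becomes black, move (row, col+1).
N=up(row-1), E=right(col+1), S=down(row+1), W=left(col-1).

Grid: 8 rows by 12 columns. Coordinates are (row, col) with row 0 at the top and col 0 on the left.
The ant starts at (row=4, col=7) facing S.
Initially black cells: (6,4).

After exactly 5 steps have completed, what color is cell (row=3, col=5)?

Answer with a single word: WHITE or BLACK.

Answer: WHITE

Derivation:
Step 1: on WHITE (4,7): turn R to W, flip to black, move to (4,6). |black|=2
Step 2: on WHITE (4,6): turn R to N, flip to black, move to (3,6). |black|=3
Step 3: on WHITE (3,6): turn R to E, flip to black, move to (3,7). |black|=4
Step 4: on WHITE (3,7): turn R to S, flip to black, move to (4,7). |black|=5
Step 5: on BLACK (4,7): turn L to E, flip to white, move to (4,8). |black|=4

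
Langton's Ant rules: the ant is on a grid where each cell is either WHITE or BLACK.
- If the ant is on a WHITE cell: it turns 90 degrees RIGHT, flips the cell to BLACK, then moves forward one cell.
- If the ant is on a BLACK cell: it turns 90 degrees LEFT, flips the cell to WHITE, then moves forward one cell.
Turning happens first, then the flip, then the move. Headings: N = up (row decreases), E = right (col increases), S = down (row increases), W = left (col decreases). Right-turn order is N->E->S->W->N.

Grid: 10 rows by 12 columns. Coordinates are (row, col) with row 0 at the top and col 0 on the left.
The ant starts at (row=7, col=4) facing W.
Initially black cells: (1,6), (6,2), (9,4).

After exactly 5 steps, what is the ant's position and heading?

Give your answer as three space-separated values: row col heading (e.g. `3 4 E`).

Step 1: on WHITE (7,4): turn R to N, flip to black, move to (6,4). |black|=4
Step 2: on WHITE (6,4): turn R to E, flip to black, move to (6,5). |black|=5
Step 3: on WHITE (6,5): turn R to S, flip to black, move to (7,5). |black|=6
Step 4: on WHITE (7,5): turn R to W, flip to black, move to (7,4). |black|=7
Step 5: on BLACK (7,4): turn L to S, flip to white, move to (8,4). |black|=6

Answer: 8 4 S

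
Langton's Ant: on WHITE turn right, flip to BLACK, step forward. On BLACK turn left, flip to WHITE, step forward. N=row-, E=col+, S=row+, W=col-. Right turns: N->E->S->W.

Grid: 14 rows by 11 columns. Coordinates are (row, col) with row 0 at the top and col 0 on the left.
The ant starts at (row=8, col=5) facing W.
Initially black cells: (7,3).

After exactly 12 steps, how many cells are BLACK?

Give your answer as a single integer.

Answer: 9

Derivation:
Step 1: on WHITE (8,5): turn R to N, flip to black, move to (7,5). |black|=2
Step 2: on WHITE (7,5): turn R to E, flip to black, move to (7,6). |black|=3
Step 3: on WHITE (7,6): turn R to S, flip to black, move to (8,6). |black|=4
Step 4: on WHITE (8,6): turn R to W, flip to black, move to (8,5). |black|=5
Step 5: on BLACK (8,5): turn L to S, flip to white, move to (9,5). |black|=4
Step 6: on WHITE (9,5): turn R to W, flip to black, move to (9,4). |black|=5
Step 7: on WHITE (9,4): turn R to N, flip to black, move to (8,4). |black|=6
Step 8: on WHITE (8,4): turn R to E, flip to black, move to (8,5). |black|=7
Step 9: on WHITE (8,5): turn R to S, flip to black, move to (9,5). |black|=8
Step 10: on BLACK (9,5): turn L to E, flip to white, move to (9,6). |black|=7
Step 11: on WHITE (9,6): turn R to S, flip to black, move to (10,6). |black|=8
Step 12: on WHITE (10,6): turn R to W, flip to black, move to (10,5). |black|=9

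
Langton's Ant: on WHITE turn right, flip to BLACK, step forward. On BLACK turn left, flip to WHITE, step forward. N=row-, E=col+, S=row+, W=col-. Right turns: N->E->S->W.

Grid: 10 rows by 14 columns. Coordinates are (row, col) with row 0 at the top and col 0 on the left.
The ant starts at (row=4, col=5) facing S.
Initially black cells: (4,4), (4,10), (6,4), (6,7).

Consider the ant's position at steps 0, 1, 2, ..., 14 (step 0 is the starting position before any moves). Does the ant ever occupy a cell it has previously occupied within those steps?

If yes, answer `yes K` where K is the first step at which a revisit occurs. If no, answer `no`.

Answer: yes 5

Derivation:
Step 1: on WHITE (4,5): turn R to W, flip to black, move to (4,4). |black|=5 — new cell
Step 2: on BLACK (4,4): turn L to S, flip to white, move to (5,4). |black|=4 — new cell
Step 3: on WHITE (5,4): turn R to W, flip to black, move to (5,3). |black|=5 — new cell
Step 4: on WHITE (5,3): turn R to N, flip to black, move to (4,3). |black|=6 — new cell
Step 5: on WHITE (4,3): turn R to E, flip to black, move to (4,4). |black|=7 — REVISIT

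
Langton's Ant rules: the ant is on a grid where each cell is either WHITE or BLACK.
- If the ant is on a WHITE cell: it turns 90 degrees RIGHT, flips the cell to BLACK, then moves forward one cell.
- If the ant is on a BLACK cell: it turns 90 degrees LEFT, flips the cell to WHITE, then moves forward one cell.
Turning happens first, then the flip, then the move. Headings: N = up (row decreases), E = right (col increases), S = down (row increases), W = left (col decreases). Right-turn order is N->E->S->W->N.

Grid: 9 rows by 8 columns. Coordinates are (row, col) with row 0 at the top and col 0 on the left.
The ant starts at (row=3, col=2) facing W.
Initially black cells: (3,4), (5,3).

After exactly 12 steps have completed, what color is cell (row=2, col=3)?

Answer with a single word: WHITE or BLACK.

Step 1: on WHITE (3,2): turn R to N, flip to black, move to (2,2). |black|=3
Step 2: on WHITE (2,2): turn R to E, flip to black, move to (2,3). |black|=4
Step 3: on WHITE (2,3): turn R to S, flip to black, move to (3,3). |black|=5
Step 4: on WHITE (3,3): turn R to W, flip to black, move to (3,2). |black|=6
Step 5: on BLACK (3,2): turn L to S, flip to white, move to (4,2). |black|=5
Step 6: on WHITE (4,2): turn R to W, flip to black, move to (4,1). |black|=6
Step 7: on WHITE (4,1): turn R to N, flip to black, move to (3,1). |black|=7
Step 8: on WHITE (3,1): turn R to E, flip to black, move to (3,2). |black|=8
Step 9: on WHITE (3,2): turn R to S, flip to black, move to (4,2). |black|=9
Step 10: on BLACK (4,2): turn L to E, flip to white, move to (4,3). |black|=8
Step 11: on WHITE (4,3): turn R to S, flip to black, move to (5,3). |black|=9
Step 12: on BLACK (5,3): turn L to E, flip to white, move to (5,4). |black|=8

Answer: BLACK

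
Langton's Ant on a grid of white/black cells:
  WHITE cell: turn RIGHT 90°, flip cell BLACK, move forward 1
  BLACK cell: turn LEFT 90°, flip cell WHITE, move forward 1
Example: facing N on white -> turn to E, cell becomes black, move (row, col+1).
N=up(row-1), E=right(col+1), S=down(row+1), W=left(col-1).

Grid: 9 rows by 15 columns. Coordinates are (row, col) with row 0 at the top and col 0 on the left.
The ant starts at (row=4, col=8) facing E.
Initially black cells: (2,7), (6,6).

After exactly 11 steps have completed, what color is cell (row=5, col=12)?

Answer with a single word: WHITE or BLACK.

Step 1: on WHITE (4,8): turn R to S, flip to black, move to (5,8). |black|=3
Step 2: on WHITE (5,8): turn R to W, flip to black, move to (5,7). |black|=4
Step 3: on WHITE (5,7): turn R to N, flip to black, move to (4,7). |black|=5
Step 4: on WHITE (4,7): turn R to E, flip to black, move to (4,8). |black|=6
Step 5: on BLACK (4,8): turn L to N, flip to white, move to (3,8). |black|=5
Step 6: on WHITE (3,8): turn R to E, flip to black, move to (3,9). |black|=6
Step 7: on WHITE (3,9): turn R to S, flip to black, move to (4,9). |black|=7
Step 8: on WHITE (4,9): turn R to W, flip to black, move to (4,8). |black|=8
Step 9: on WHITE (4,8): turn R to N, flip to black, move to (3,8). |black|=9
Step 10: on BLACK (3,8): turn L to W, flip to white, move to (3,7). |black|=8
Step 11: on WHITE (3,7): turn R to N, flip to black, move to (2,7). |black|=9

Answer: WHITE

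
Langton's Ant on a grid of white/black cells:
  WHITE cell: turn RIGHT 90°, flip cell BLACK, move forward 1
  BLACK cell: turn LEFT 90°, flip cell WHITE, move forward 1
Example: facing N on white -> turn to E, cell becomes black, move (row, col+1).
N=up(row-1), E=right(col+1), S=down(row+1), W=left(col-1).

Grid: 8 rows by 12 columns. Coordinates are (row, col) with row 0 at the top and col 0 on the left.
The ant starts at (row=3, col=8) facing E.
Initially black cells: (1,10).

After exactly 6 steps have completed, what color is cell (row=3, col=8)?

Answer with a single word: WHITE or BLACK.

Answer: WHITE

Derivation:
Step 1: on WHITE (3,8): turn R to S, flip to black, move to (4,8). |black|=2
Step 2: on WHITE (4,8): turn R to W, flip to black, move to (4,7). |black|=3
Step 3: on WHITE (4,7): turn R to N, flip to black, move to (3,7). |black|=4
Step 4: on WHITE (3,7): turn R to E, flip to black, move to (3,8). |black|=5
Step 5: on BLACK (3,8): turn L to N, flip to white, move to (2,8). |black|=4
Step 6: on WHITE (2,8): turn R to E, flip to black, move to (2,9). |black|=5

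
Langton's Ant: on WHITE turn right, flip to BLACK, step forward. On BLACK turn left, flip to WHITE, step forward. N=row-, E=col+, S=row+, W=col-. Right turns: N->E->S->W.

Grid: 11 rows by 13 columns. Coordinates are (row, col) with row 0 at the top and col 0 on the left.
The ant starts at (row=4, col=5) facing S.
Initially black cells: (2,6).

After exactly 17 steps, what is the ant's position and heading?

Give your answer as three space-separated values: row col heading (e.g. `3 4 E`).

Answer: 4 6 E

Derivation:
Step 1: on WHITE (4,5): turn R to W, flip to black, move to (4,4). |black|=2
Step 2: on WHITE (4,4): turn R to N, flip to black, move to (3,4). |black|=3
Step 3: on WHITE (3,4): turn R to E, flip to black, move to (3,5). |black|=4
Step 4: on WHITE (3,5): turn R to S, flip to black, move to (4,5). |black|=5
Step 5: on BLACK (4,5): turn L to E, flip to white, move to (4,6). |black|=4
Step 6: on WHITE (4,6): turn R to S, flip to black, move to (5,6). |black|=5
Step 7: on WHITE (5,6): turn R to W, flip to black, move to (5,5). |black|=6
Step 8: on WHITE (5,5): turn R to N, flip to black, move to (4,5). |black|=7
Step 9: on WHITE (4,5): turn R to E, flip to black, move to (4,6). |black|=8
Step 10: on BLACK (4,6): turn L to N, flip to white, move to (3,6). |black|=7
Step 11: on WHITE (3,6): turn R to E, flip to black, move to (3,7). |black|=8
Step 12: on WHITE (3,7): turn R to S, flip to black, move to (4,7). |black|=9
Step 13: on WHITE (4,7): turn R to W, flip to black, move to (4,6). |black|=10
Step 14: on WHITE (4,6): turn R to N, flip to black, move to (3,6). |black|=11
Step 15: on BLACK (3,6): turn L to W, flip to white, move to (3,5). |black|=10
Step 16: on BLACK (3,5): turn L to S, flip to white, move to (4,5). |black|=9
Step 17: on BLACK (4,5): turn L to E, flip to white, move to (4,6). |black|=8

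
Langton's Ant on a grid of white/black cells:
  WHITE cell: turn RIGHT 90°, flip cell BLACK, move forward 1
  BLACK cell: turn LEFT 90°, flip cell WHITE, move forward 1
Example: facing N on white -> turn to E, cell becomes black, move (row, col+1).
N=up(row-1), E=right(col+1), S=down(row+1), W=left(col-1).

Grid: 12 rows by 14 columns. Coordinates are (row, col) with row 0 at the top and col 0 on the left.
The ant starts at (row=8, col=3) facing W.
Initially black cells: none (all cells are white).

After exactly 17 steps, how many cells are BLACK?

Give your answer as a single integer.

Step 1: on WHITE (8,3): turn R to N, flip to black, move to (7,3). |black|=1
Step 2: on WHITE (7,3): turn R to E, flip to black, move to (7,4). |black|=2
Step 3: on WHITE (7,4): turn R to S, flip to black, move to (8,4). |black|=3
Step 4: on WHITE (8,4): turn R to W, flip to black, move to (8,3). |black|=4
Step 5: on BLACK (8,3): turn L to S, flip to white, move to (9,3). |black|=3
Step 6: on WHITE (9,3): turn R to W, flip to black, move to (9,2). |black|=4
Step 7: on WHITE (9,2): turn R to N, flip to black, move to (8,2). |black|=5
Step 8: on WHITE (8,2): turn R to E, flip to black, move to (8,3). |black|=6
Step 9: on WHITE (8,3): turn R to S, flip to black, move to (9,3). |black|=7
Step 10: on BLACK (9,3): turn L to E, flip to white, move to (9,4). |black|=6
Step 11: on WHITE (9,4): turn R to S, flip to black, move to (10,4). |black|=7
Step 12: on WHITE (10,4): turn R to W, flip to black, move to (10,3). |black|=8
Step 13: on WHITE (10,3): turn R to N, flip to black, move to (9,3). |black|=9
Step 14: on WHITE (9,3): turn R to E, flip to black, move to (9,4). |black|=10
Step 15: on BLACK (9,4): turn L to N, flip to white, move to (8,4). |black|=9
Step 16: on BLACK (8,4): turn L to W, flip to white, move to (8,3). |black|=8
Step 17: on BLACK (8,3): turn L to S, flip to white, move to (9,3). |black|=7

Answer: 7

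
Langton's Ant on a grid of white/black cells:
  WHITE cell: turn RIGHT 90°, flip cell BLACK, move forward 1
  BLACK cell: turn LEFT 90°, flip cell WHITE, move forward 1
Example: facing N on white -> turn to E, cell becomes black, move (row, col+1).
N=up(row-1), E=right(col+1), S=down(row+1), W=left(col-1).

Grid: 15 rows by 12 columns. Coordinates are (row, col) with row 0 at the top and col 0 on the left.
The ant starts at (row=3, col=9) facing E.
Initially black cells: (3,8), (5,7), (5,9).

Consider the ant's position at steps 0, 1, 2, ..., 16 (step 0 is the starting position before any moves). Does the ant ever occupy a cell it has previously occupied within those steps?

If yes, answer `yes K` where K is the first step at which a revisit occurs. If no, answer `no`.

Answer: yes 7

Derivation:
Step 1: on WHITE (3,9): turn R to S, flip to black, move to (4,9). |black|=4 — new cell
Step 2: on WHITE (4,9): turn R to W, flip to black, move to (4,8). |black|=5 — new cell
Step 3: on WHITE (4,8): turn R to N, flip to black, move to (3,8). |black|=6 — new cell
Step 4: on BLACK (3,8): turn L to W, flip to white, move to (3,7). |black|=5 — new cell
Step 5: on WHITE (3,7): turn R to N, flip to black, move to (2,7). |black|=6 — new cell
Step 6: on WHITE (2,7): turn R to E, flip to black, move to (2,8). |black|=7 — new cell
Step 7: on WHITE (2,8): turn R to S, flip to black, move to (3,8). |black|=8 — REVISIT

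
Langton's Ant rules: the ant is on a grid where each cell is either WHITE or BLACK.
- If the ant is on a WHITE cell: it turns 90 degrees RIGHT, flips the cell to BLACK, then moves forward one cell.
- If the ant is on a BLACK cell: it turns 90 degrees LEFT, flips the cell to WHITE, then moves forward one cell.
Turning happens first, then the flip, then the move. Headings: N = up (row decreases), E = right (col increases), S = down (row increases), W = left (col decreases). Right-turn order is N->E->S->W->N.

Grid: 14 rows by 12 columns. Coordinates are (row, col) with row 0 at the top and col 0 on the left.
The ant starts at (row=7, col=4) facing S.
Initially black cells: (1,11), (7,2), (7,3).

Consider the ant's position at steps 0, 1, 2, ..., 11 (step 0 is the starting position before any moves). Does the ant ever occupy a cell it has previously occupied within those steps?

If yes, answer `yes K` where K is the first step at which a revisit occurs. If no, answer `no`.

Answer: yes 8

Derivation:
Step 1: on WHITE (7,4): turn R to W, flip to black, move to (7,3). |black|=4 — new cell
Step 2: on BLACK (7,3): turn L to S, flip to white, move to (8,3). |black|=3 — new cell
Step 3: on WHITE (8,3): turn R to W, flip to black, move to (8,2). |black|=4 — new cell
Step 4: on WHITE (8,2): turn R to N, flip to black, move to (7,2). |black|=5 — new cell
Step 5: on BLACK (7,2): turn L to W, flip to white, move to (7,1). |black|=4 — new cell
Step 6: on WHITE (7,1): turn R to N, flip to black, move to (6,1). |black|=5 — new cell
Step 7: on WHITE (6,1): turn R to E, flip to black, move to (6,2). |black|=6 — new cell
Step 8: on WHITE (6,2): turn R to S, flip to black, move to (7,2). |black|=7 — REVISIT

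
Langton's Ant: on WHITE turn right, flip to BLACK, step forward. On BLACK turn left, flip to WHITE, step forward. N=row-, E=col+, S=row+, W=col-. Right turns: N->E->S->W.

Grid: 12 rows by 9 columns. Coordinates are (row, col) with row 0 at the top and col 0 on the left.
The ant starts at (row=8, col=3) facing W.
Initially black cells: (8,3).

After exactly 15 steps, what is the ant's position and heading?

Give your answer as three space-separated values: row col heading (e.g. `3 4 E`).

Answer: 8 4 N

Derivation:
Step 1: on BLACK (8,3): turn L to S, flip to white, move to (9,3). |black|=0
Step 2: on WHITE (9,3): turn R to W, flip to black, move to (9,2). |black|=1
Step 3: on WHITE (9,2): turn R to N, flip to black, move to (8,2). |black|=2
Step 4: on WHITE (8,2): turn R to E, flip to black, move to (8,3). |black|=3
Step 5: on WHITE (8,3): turn R to S, flip to black, move to (9,3). |black|=4
Step 6: on BLACK (9,3): turn L to E, flip to white, move to (9,4). |black|=3
Step 7: on WHITE (9,4): turn R to S, flip to black, move to (10,4). |black|=4
Step 8: on WHITE (10,4): turn R to W, flip to black, move to (10,3). |black|=5
Step 9: on WHITE (10,3): turn R to N, flip to black, move to (9,3). |black|=6
Step 10: on WHITE (9,3): turn R to E, flip to black, move to (9,4). |black|=7
Step 11: on BLACK (9,4): turn L to N, flip to white, move to (8,4). |black|=6
Step 12: on WHITE (8,4): turn R to E, flip to black, move to (8,5). |black|=7
Step 13: on WHITE (8,5): turn R to S, flip to black, move to (9,5). |black|=8
Step 14: on WHITE (9,5): turn R to W, flip to black, move to (9,4). |black|=9
Step 15: on WHITE (9,4): turn R to N, flip to black, move to (8,4). |black|=10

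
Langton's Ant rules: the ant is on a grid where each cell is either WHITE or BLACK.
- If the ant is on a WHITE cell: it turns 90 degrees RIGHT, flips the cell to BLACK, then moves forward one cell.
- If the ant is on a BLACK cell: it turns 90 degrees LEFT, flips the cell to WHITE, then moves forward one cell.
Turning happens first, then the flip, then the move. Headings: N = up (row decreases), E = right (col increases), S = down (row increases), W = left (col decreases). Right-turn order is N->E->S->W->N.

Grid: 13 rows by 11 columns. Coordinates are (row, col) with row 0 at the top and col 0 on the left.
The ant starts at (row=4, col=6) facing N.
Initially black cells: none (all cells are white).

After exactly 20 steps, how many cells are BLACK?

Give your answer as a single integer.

Answer: 6

Derivation:
Step 1: on WHITE (4,6): turn R to E, flip to black, move to (4,7). |black|=1
Step 2: on WHITE (4,7): turn R to S, flip to black, move to (5,7). |black|=2
Step 3: on WHITE (5,7): turn R to W, flip to black, move to (5,6). |black|=3
Step 4: on WHITE (5,6): turn R to N, flip to black, move to (4,6). |black|=4
Step 5: on BLACK (4,6): turn L to W, flip to white, move to (4,5). |black|=3
Step 6: on WHITE (4,5): turn R to N, flip to black, move to (3,5). |black|=4
Step 7: on WHITE (3,5): turn R to E, flip to black, move to (3,6). |black|=5
Step 8: on WHITE (3,6): turn R to S, flip to black, move to (4,6). |black|=6
Step 9: on WHITE (4,6): turn R to W, flip to black, move to (4,5). |black|=7
Step 10: on BLACK (4,5): turn L to S, flip to white, move to (5,5). |black|=6
Step 11: on WHITE (5,5): turn R to W, flip to black, move to (5,4). |black|=7
Step 12: on WHITE (5,4): turn R to N, flip to black, move to (4,4). |black|=8
Step 13: on WHITE (4,4): turn R to E, flip to black, move to (4,5). |black|=9
Step 14: on WHITE (4,5): turn R to S, flip to black, move to (5,5). |black|=10
Step 15: on BLACK (5,5): turn L to E, flip to white, move to (5,6). |black|=9
Step 16: on BLACK (5,6): turn L to N, flip to white, move to (4,6). |black|=8
Step 17: on BLACK (4,6): turn L to W, flip to white, move to (4,5). |black|=7
Step 18: on BLACK (4,5): turn L to S, flip to white, move to (5,5). |black|=6
Step 19: on WHITE (5,5): turn R to W, flip to black, move to (5,4). |black|=7
Step 20: on BLACK (5,4): turn L to S, flip to white, move to (6,4). |black|=6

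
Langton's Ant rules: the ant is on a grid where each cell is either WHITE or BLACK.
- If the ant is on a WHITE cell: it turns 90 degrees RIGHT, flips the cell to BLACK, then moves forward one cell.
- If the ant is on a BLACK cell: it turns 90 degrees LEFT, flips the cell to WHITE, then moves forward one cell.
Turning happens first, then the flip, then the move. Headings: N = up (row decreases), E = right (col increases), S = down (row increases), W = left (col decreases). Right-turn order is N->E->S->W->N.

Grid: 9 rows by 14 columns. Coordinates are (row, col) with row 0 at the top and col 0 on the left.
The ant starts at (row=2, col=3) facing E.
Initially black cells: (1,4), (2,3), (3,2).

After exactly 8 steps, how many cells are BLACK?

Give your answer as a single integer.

Step 1: on BLACK (2,3): turn L to N, flip to white, move to (1,3). |black|=2
Step 2: on WHITE (1,3): turn R to E, flip to black, move to (1,4). |black|=3
Step 3: on BLACK (1,4): turn L to N, flip to white, move to (0,4). |black|=2
Step 4: on WHITE (0,4): turn R to E, flip to black, move to (0,5). |black|=3
Step 5: on WHITE (0,5): turn R to S, flip to black, move to (1,5). |black|=4
Step 6: on WHITE (1,5): turn R to W, flip to black, move to (1,4). |black|=5
Step 7: on WHITE (1,4): turn R to N, flip to black, move to (0,4). |black|=6
Step 8: on BLACK (0,4): turn L to W, flip to white, move to (0,3). |black|=5

Answer: 5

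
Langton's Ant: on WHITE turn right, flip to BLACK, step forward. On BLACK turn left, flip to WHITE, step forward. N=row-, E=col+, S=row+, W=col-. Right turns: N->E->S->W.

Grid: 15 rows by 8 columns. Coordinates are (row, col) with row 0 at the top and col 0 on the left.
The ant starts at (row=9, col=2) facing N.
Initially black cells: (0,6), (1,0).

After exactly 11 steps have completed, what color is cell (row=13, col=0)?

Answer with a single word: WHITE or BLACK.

Answer: WHITE

Derivation:
Step 1: on WHITE (9,2): turn R to E, flip to black, move to (9,3). |black|=3
Step 2: on WHITE (9,3): turn R to S, flip to black, move to (10,3). |black|=4
Step 3: on WHITE (10,3): turn R to W, flip to black, move to (10,2). |black|=5
Step 4: on WHITE (10,2): turn R to N, flip to black, move to (9,2). |black|=6
Step 5: on BLACK (9,2): turn L to W, flip to white, move to (9,1). |black|=5
Step 6: on WHITE (9,1): turn R to N, flip to black, move to (8,1). |black|=6
Step 7: on WHITE (8,1): turn R to E, flip to black, move to (8,2). |black|=7
Step 8: on WHITE (8,2): turn R to S, flip to black, move to (9,2). |black|=8
Step 9: on WHITE (9,2): turn R to W, flip to black, move to (9,1). |black|=9
Step 10: on BLACK (9,1): turn L to S, flip to white, move to (10,1). |black|=8
Step 11: on WHITE (10,1): turn R to W, flip to black, move to (10,0). |black|=9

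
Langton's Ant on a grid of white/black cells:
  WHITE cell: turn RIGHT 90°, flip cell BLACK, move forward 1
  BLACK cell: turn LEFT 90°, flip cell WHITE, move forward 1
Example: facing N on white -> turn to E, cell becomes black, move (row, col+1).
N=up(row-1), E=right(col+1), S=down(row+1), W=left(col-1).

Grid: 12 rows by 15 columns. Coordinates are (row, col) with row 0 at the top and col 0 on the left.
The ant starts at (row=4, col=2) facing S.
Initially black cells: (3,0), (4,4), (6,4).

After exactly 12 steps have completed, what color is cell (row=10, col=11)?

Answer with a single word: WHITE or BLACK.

Step 1: on WHITE (4,2): turn R to W, flip to black, move to (4,1). |black|=4
Step 2: on WHITE (4,1): turn R to N, flip to black, move to (3,1). |black|=5
Step 3: on WHITE (3,1): turn R to E, flip to black, move to (3,2). |black|=6
Step 4: on WHITE (3,2): turn R to S, flip to black, move to (4,2). |black|=7
Step 5: on BLACK (4,2): turn L to E, flip to white, move to (4,3). |black|=6
Step 6: on WHITE (4,3): turn R to S, flip to black, move to (5,3). |black|=7
Step 7: on WHITE (5,3): turn R to W, flip to black, move to (5,2). |black|=8
Step 8: on WHITE (5,2): turn R to N, flip to black, move to (4,2). |black|=9
Step 9: on WHITE (4,2): turn R to E, flip to black, move to (4,3). |black|=10
Step 10: on BLACK (4,3): turn L to N, flip to white, move to (3,3). |black|=9
Step 11: on WHITE (3,3): turn R to E, flip to black, move to (3,4). |black|=10
Step 12: on WHITE (3,4): turn R to S, flip to black, move to (4,4). |black|=11

Answer: WHITE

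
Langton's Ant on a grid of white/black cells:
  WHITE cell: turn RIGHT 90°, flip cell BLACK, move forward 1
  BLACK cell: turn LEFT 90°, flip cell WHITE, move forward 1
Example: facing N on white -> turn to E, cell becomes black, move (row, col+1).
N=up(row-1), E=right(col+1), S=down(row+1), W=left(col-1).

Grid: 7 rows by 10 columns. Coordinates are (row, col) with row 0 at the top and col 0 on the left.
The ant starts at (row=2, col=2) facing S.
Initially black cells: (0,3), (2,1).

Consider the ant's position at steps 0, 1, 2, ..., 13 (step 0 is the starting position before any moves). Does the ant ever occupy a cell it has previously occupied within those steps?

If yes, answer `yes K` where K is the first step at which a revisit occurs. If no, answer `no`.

Step 1: on WHITE (2,2): turn R to W, flip to black, move to (2,1). |black|=3 — new cell
Step 2: on BLACK (2,1): turn L to S, flip to white, move to (3,1). |black|=2 — new cell
Step 3: on WHITE (3,1): turn R to W, flip to black, move to (3,0). |black|=3 — new cell
Step 4: on WHITE (3,0): turn R to N, flip to black, move to (2,0). |black|=4 — new cell
Step 5: on WHITE (2,0): turn R to E, flip to black, move to (2,1). |black|=5 — REVISIT

Answer: yes 5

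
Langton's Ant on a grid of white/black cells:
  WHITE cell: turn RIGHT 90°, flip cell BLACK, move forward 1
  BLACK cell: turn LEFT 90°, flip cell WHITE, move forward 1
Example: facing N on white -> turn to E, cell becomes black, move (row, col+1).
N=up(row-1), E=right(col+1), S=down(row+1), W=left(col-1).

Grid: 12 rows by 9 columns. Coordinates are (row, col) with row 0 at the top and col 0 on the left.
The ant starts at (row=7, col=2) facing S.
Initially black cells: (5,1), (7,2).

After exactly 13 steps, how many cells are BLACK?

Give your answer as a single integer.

Step 1: on BLACK (7,2): turn L to E, flip to white, move to (7,3). |black|=1
Step 2: on WHITE (7,3): turn R to S, flip to black, move to (8,3). |black|=2
Step 3: on WHITE (8,3): turn R to W, flip to black, move to (8,2). |black|=3
Step 4: on WHITE (8,2): turn R to N, flip to black, move to (7,2). |black|=4
Step 5: on WHITE (7,2): turn R to E, flip to black, move to (7,3). |black|=5
Step 6: on BLACK (7,3): turn L to N, flip to white, move to (6,3). |black|=4
Step 7: on WHITE (6,3): turn R to E, flip to black, move to (6,4). |black|=5
Step 8: on WHITE (6,4): turn R to S, flip to black, move to (7,4). |black|=6
Step 9: on WHITE (7,4): turn R to W, flip to black, move to (7,3). |black|=7
Step 10: on WHITE (7,3): turn R to N, flip to black, move to (6,3). |black|=8
Step 11: on BLACK (6,3): turn L to W, flip to white, move to (6,2). |black|=7
Step 12: on WHITE (6,2): turn R to N, flip to black, move to (5,2). |black|=8
Step 13: on WHITE (5,2): turn R to E, flip to black, move to (5,3). |black|=9

Answer: 9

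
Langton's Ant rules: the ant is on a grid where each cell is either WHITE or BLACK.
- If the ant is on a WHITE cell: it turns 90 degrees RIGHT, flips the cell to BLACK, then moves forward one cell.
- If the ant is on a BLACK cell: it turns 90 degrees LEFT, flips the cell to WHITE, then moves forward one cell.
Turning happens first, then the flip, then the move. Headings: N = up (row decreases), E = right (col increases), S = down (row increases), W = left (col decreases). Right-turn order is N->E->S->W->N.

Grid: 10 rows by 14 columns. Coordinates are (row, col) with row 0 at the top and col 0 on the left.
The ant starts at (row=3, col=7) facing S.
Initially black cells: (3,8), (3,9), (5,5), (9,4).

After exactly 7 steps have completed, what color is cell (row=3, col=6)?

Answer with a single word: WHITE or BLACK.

Answer: BLACK

Derivation:
Step 1: on WHITE (3,7): turn R to W, flip to black, move to (3,6). |black|=5
Step 2: on WHITE (3,6): turn R to N, flip to black, move to (2,6). |black|=6
Step 3: on WHITE (2,6): turn R to E, flip to black, move to (2,7). |black|=7
Step 4: on WHITE (2,7): turn R to S, flip to black, move to (3,7). |black|=8
Step 5: on BLACK (3,7): turn L to E, flip to white, move to (3,8). |black|=7
Step 6: on BLACK (3,8): turn L to N, flip to white, move to (2,8). |black|=6
Step 7: on WHITE (2,8): turn R to E, flip to black, move to (2,9). |black|=7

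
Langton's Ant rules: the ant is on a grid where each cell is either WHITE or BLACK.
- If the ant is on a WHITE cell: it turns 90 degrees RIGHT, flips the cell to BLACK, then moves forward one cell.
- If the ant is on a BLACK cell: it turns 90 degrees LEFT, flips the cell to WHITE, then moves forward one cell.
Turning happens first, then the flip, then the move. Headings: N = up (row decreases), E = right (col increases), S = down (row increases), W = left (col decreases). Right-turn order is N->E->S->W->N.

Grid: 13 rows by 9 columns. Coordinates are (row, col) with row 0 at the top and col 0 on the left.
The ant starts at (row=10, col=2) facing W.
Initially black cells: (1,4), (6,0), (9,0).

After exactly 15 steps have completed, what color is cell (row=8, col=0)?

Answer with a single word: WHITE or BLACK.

Answer: WHITE

Derivation:
Step 1: on WHITE (10,2): turn R to N, flip to black, move to (9,2). |black|=4
Step 2: on WHITE (9,2): turn R to E, flip to black, move to (9,3). |black|=5
Step 3: on WHITE (9,3): turn R to S, flip to black, move to (10,3). |black|=6
Step 4: on WHITE (10,3): turn R to W, flip to black, move to (10,2). |black|=7
Step 5: on BLACK (10,2): turn L to S, flip to white, move to (11,2). |black|=6
Step 6: on WHITE (11,2): turn R to W, flip to black, move to (11,1). |black|=7
Step 7: on WHITE (11,1): turn R to N, flip to black, move to (10,1). |black|=8
Step 8: on WHITE (10,1): turn R to E, flip to black, move to (10,2). |black|=9
Step 9: on WHITE (10,2): turn R to S, flip to black, move to (11,2). |black|=10
Step 10: on BLACK (11,2): turn L to E, flip to white, move to (11,3). |black|=9
Step 11: on WHITE (11,3): turn R to S, flip to black, move to (12,3). |black|=10
Step 12: on WHITE (12,3): turn R to W, flip to black, move to (12,2). |black|=11
Step 13: on WHITE (12,2): turn R to N, flip to black, move to (11,2). |black|=12
Step 14: on WHITE (11,2): turn R to E, flip to black, move to (11,3). |black|=13
Step 15: on BLACK (11,3): turn L to N, flip to white, move to (10,3). |black|=12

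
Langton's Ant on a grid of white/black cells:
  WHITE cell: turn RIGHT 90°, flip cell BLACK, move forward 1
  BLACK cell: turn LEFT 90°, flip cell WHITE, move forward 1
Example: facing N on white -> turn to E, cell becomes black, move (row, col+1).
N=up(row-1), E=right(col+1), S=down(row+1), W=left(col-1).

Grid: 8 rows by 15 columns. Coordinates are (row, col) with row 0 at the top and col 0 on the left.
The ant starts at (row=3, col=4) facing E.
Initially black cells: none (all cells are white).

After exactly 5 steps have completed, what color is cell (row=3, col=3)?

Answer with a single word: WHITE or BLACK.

Step 1: on WHITE (3,4): turn R to S, flip to black, move to (4,4). |black|=1
Step 2: on WHITE (4,4): turn R to W, flip to black, move to (4,3). |black|=2
Step 3: on WHITE (4,3): turn R to N, flip to black, move to (3,3). |black|=3
Step 4: on WHITE (3,3): turn R to E, flip to black, move to (3,4). |black|=4
Step 5: on BLACK (3,4): turn L to N, flip to white, move to (2,4). |black|=3

Answer: BLACK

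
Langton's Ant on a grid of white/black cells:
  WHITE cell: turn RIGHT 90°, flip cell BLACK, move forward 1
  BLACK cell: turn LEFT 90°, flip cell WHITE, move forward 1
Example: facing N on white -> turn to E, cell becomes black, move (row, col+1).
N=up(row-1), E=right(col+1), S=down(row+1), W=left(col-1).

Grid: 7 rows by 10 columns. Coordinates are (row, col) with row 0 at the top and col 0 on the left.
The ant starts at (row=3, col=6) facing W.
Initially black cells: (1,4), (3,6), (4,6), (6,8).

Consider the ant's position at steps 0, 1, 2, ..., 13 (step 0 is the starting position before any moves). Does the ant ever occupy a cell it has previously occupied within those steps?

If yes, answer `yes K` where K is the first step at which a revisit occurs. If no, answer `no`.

Step 1: on BLACK (3,6): turn L to S, flip to white, move to (4,6). |black|=3 — new cell
Step 2: on BLACK (4,6): turn L to E, flip to white, move to (4,7). |black|=2 — new cell
Step 3: on WHITE (4,7): turn R to S, flip to black, move to (5,7). |black|=3 — new cell
Step 4: on WHITE (5,7): turn R to W, flip to black, move to (5,6). |black|=4 — new cell
Step 5: on WHITE (5,6): turn R to N, flip to black, move to (4,6). |black|=5 — REVISIT

Answer: yes 5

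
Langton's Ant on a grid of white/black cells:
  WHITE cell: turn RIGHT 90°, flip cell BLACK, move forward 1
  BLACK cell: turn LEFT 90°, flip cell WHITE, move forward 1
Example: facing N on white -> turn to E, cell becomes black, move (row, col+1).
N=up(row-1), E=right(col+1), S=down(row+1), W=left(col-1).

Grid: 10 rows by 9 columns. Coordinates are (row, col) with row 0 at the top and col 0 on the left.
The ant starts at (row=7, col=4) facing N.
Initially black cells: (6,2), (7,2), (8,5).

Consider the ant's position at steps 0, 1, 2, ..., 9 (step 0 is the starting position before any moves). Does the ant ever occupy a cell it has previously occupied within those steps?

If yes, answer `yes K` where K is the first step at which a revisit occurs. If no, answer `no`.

Answer: yes 6

Derivation:
Step 1: on WHITE (7,4): turn R to E, flip to black, move to (7,5). |black|=4 — new cell
Step 2: on WHITE (7,5): turn R to S, flip to black, move to (8,5). |black|=5 — new cell
Step 3: on BLACK (8,5): turn L to E, flip to white, move to (8,6). |black|=4 — new cell
Step 4: on WHITE (8,6): turn R to S, flip to black, move to (9,6). |black|=5 — new cell
Step 5: on WHITE (9,6): turn R to W, flip to black, move to (9,5). |black|=6 — new cell
Step 6: on WHITE (9,5): turn R to N, flip to black, move to (8,5). |black|=7 — REVISIT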